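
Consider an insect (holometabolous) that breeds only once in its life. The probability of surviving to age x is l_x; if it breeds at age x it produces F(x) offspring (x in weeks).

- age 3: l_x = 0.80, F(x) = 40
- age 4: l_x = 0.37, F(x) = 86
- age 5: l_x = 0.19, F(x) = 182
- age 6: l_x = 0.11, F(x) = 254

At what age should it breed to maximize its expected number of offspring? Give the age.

5

Expected offspring if breeding at age x = l_x × F(x):
  age 3: 0.80 × 40 = 32.000
  age 4: 0.37 × 86 = 31.820
  age 5: 0.19 × 182 = 34.580
  age 6: 0.11 × 254 = 27.940
Maximum at age 5 (34.580).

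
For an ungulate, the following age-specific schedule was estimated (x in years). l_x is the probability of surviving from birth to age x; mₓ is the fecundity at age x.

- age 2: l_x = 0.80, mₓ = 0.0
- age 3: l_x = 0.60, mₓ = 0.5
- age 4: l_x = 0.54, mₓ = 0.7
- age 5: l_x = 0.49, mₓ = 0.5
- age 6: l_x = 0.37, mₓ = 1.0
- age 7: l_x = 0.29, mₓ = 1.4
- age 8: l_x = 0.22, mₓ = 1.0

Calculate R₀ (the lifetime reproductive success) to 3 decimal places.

R₀ = Σ l_x mₓ:
  age 2: 0.80 × 0.0 = 0.0000
  age 3: 0.60 × 0.5 = 0.3000
  age 4: 0.54 × 0.7 = 0.3780
  age 5: 0.49 × 0.5 = 0.2450
  age 6: 0.37 × 1.0 = 0.3700
  age 7: 0.29 × 1.4 = 0.4060
  age 8: 0.22 × 1.0 = 0.2200
R₀ = 0.0000 + 0.3000 + 0.3780 + 0.2450 + 0.3700 + 0.4060 + 0.2200 = 1.9190

1.919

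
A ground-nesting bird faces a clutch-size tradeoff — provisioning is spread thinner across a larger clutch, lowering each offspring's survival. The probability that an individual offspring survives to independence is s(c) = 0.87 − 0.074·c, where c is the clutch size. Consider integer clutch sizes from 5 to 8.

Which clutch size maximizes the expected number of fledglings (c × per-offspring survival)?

Expected fledglings = c × s(c):
  c=5: 5 × 0.500 = 2.500
  c=6: 6 × 0.426 = 2.556
  c=7: 7 × 0.352 = 2.464
  c=8: 8 × 0.278 = 2.224
Maximum at c = 6 (2.556 fledglings).

6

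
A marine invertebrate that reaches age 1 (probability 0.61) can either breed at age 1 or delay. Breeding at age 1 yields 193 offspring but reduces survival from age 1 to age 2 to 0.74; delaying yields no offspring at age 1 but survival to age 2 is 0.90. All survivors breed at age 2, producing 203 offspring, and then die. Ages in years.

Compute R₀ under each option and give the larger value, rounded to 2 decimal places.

breed at age 1: R₀ = 0.61 × (193 + 0.74 × 203) = 0.61 × 343.2200 = 209.3642
delay to age 2: R₀ = 0.61 × (0.90 × 203) = 0.61 × 182.7000 = 111.4470
Higher: breed at age 1 (209.3642).

209.36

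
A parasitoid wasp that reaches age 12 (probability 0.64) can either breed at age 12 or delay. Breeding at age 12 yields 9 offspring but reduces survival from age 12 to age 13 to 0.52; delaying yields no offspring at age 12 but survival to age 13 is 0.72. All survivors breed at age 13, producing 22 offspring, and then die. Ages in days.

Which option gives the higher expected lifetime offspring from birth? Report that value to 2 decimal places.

breed at age 12: R₀ = 0.64 × (9 + 0.52 × 22) = 0.64 × 20.4400 = 13.0816
delay to age 13: R₀ = 0.64 × (0.72 × 22) = 0.64 × 15.8400 = 10.1376
Higher: breed at age 12 (13.0816).

13.08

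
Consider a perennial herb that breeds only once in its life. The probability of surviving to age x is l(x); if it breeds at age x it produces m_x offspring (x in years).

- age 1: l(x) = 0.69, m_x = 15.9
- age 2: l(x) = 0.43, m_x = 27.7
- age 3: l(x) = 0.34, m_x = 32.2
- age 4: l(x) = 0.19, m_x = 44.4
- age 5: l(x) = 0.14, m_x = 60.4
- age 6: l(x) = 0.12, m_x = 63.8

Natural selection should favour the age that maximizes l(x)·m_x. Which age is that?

Expected offspring if breeding at age x = l(x) × m_x:
  age 1: 0.69 × 15.9 = 10.971
  age 2: 0.43 × 27.7 = 11.911
  age 3: 0.34 × 32.2 = 10.948
  age 4: 0.19 × 44.4 = 8.436
  age 5: 0.14 × 60.4 = 8.456
  age 6: 0.12 × 63.8 = 7.656
Maximum at age 2 (11.911).

2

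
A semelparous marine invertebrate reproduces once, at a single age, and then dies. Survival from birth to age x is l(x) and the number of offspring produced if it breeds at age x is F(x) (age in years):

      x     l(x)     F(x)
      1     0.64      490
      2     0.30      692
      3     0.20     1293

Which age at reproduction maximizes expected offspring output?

1

Expected offspring if breeding at age x = l(x) × F(x):
  age 1: 0.64 × 490 = 313.600
  age 2: 0.30 × 692 = 207.600
  age 3: 0.20 × 1293 = 258.600
Maximum at age 1 (313.600).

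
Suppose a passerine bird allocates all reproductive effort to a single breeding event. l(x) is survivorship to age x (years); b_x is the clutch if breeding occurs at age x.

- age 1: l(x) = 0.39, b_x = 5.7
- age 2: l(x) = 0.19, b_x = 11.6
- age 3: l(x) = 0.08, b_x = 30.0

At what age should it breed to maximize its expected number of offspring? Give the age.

Expected offspring if breeding at age x = l(x) × b_x:
  age 1: 0.39 × 5.7 = 2.223
  age 2: 0.19 × 11.6 = 2.204
  age 3: 0.08 × 30.0 = 2.400
Maximum at age 3 (2.400).

3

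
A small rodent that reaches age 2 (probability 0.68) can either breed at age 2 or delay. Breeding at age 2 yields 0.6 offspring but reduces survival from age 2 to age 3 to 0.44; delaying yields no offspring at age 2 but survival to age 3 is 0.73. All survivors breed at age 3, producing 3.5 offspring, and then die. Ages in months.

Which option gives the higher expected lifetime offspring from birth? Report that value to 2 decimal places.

1.74

breed at age 2: R₀ = 0.68 × (0.6 + 0.44 × 3.5) = 0.68 × 2.1400 = 1.4552
delay to age 3: R₀ = 0.68 × (0.73 × 3.5) = 0.68 × 2.5550 = 1.7374
Higher: delay to age 3 (1.7374).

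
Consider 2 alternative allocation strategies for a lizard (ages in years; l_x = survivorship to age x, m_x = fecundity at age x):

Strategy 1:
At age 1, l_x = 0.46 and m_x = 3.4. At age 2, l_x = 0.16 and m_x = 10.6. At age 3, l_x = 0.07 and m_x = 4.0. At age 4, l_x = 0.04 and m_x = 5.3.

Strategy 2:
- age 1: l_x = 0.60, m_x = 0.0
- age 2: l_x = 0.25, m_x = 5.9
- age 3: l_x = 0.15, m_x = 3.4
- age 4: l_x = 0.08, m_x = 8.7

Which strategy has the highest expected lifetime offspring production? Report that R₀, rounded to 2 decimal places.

Strategy 1: R₀ = 0.46×3.4 + 0.16×10.6 + 0.07×4.0 + 0.04×5.3 = 3.7520
Strategy 2: R₀ = 0.60×0.0 + 0.25×5.9 + 0.15×3.4 + 0.08×8.7 = 2.6810
Highest R₀: strategy 1 with 3.7520.

3.75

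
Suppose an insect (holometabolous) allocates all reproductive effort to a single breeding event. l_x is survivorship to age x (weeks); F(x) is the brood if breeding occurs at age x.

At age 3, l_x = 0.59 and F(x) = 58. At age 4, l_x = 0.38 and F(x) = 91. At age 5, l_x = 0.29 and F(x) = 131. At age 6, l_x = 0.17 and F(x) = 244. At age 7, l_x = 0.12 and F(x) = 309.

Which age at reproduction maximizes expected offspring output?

6

Expected offspring if breeding at age x = l_x × F(x):
  age 3: 0.59 × 58 = 34.220
  age 4: 0.38 × 91 = 34.580
  age 5: 0.29 × 131 = 37.990
  age 6: 0.17 × 244 = 41.480
  age 7: 0.12 × 309 = 37.080
Maximum at age 6 (41.480).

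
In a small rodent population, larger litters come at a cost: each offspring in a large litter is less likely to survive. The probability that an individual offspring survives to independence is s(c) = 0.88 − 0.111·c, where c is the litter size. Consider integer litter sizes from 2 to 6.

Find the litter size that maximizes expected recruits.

Expected recruits = c × s(c):
  c=2: 2 × 0.658 = 1.316
  c=3: 3 × 0.547 = 1.641
  c=4: 4 × 0.436 = 1.744
  c=5: 5 × 0.325 = 1.625
  c=6: 6 × 0.214 = 1.284
Maximum at c = 4 (1.744 recruits).

4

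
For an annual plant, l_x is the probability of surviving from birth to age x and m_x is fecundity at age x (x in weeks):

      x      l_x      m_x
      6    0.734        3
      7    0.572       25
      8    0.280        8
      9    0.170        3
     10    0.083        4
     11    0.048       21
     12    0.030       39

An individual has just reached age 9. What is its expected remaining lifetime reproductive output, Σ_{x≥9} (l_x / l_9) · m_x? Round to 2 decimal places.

l_9 = 0.170. Conditional survival from age 9 to x is l_x / l_9.
  x=9: (0.170/0.170) × 3 = 3.0000
  x=10: (0.083/0.170) × 4 = 1.9529
  x=11: (0.048/0.170) × 21 = 5.9294
  x=12: (0.030/0.170) × 39 = 6.8824
Sum = 3.0000 + 1.9529 + 5.9294 + 6.8824 = 17.7647

17.76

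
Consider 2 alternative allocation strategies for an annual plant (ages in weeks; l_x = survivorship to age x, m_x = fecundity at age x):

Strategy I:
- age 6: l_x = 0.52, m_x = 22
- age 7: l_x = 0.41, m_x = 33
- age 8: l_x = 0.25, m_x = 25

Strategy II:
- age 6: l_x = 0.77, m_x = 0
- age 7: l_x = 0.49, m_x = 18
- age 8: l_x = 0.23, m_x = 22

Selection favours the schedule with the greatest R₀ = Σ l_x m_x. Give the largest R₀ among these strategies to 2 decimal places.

Strategy I: R₀ = 0.52×22 + 0.41×33 + 0.25×25 = 31.2200
Strategy II: R₀ = 0.77×0 + 0.49×18 + 0.23×22 = 13.8800
Highest R₀: strategy I with 31.2200.

31.22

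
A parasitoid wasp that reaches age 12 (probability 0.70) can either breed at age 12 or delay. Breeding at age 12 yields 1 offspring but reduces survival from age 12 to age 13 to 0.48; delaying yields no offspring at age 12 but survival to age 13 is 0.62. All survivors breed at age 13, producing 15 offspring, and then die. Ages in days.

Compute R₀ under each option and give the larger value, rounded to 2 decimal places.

breed at age 12: R₀ = 0.70 × (1 + 0.48 × 15) = 0.70 × 8.2000 = 5.7400
delay to age 13: R₀ = 0.70 × (0.62 × 15) = 0.70 × 9.3000 = 6.5100
Higher: delay to age 13 (6.5100).

6.51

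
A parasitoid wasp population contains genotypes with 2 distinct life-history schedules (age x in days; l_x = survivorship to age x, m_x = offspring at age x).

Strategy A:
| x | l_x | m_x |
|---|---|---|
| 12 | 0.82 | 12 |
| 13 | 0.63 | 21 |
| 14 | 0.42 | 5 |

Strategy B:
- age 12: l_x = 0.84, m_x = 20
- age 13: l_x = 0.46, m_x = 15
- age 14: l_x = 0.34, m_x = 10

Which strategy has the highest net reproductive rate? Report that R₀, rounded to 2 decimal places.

27.10

Strategy A: R₀ = 0.82×12 + 0.63×21 + 0.42×5 = 25.1700
Strategy B: R₀ = 0.84×20 + 0.46×15 + 0.34×10 = 27.1000
Highest R₀: strategy B with 27.1000.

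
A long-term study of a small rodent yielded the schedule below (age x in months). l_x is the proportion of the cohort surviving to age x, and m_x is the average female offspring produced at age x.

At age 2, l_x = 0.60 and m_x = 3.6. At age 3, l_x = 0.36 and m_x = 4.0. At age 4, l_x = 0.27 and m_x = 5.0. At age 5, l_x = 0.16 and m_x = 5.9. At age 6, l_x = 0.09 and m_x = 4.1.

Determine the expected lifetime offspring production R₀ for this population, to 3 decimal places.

R₀ = Σ l_x m_x:
  age 2: 0.60 × 3.6 = 2.1600
  age 3: 0.36 × 4.0 = 1.4400
  age 4: 0.27 × 5.0 = 1.3500
  age 5: 0.16 × 5.9 = 0.9440
  age 6: 0.09 × 4.1 = 0.3690
R₀ = 2.1600 + 1.4400 + 1.3500 + 0.9440 + 0.3690 = 6.2630

6.263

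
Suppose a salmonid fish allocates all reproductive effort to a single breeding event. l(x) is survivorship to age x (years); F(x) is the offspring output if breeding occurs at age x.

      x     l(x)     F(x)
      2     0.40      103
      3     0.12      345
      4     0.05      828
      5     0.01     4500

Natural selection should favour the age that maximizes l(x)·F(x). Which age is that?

Expected offspring if breeding at age x = l(x) × F(x):
  age 2: 0.40 × 103 = 41.200
  age 3: 0.12 × 345 = 41.400
  age 4: 0.05 × 828 = 41.400
  age 5: 0.01 × 4500 = 45.000
Maximum at age 5 (45.000).

5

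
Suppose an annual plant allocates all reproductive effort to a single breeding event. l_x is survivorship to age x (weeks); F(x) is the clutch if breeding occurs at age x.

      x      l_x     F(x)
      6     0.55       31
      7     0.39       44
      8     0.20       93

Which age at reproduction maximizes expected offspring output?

Expected offspring if breeding at age x = l_x × F(x):
  age 6: 0.55 × 31 = 17.050
  age 7: 0.39 × 44 = 17.160
  age 8: 0.20 × 93 = 18.600
Maximum at age 8 (18.600).

8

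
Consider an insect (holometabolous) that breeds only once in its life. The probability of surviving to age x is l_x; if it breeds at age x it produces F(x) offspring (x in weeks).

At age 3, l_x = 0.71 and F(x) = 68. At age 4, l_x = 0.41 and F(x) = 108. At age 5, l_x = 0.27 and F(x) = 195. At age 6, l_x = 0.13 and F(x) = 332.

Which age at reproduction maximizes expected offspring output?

Expected offspring if breeding at age x = l_x × F(x):
  age 3: 0.71 × 68 = 48.280
  age 4: 0.41 × 108 = 44.280
  age 5: 0.27 × 195 = 52.650
  age 6: 0.13 × 332 = 43.160
Maximum at age 5 (52.650).

5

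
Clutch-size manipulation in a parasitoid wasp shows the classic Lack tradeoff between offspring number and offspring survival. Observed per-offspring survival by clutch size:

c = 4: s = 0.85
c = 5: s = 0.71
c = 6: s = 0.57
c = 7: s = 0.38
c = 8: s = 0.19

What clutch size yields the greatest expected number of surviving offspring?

Expected surviving offspring = c × s(c):
  c=4: 4 × 0.85 = 3.400
  c=5: 5 × 0.71 = 3.550
  c=6: 6 × 0.57 = 3.420
  c=7: 7 × 0.38 = 2.660
  c=8: 8 × 0.19 = 1.520
Maximum at c = 5 (3.550 surviving offspring).

5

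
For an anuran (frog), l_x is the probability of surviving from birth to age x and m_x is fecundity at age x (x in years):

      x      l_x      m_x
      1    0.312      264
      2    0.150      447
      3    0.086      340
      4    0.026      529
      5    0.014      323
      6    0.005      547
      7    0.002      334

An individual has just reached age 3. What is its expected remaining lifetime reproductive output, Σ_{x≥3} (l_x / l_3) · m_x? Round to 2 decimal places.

l_3 = 0.086. Conditional survival from age 3 to x is l_x / l_3.
  x=3: (0.086/0.086) × 340 = 340.0000
  x=4: (0.026/0.086) × 529 = 159.9302
  x=5: (0.014/0.086) × 323 = 52.5814
  x=6: (0.005/0.086) × 547 = 31.8023
  x=7: (0.002/0.086) × 334 = 7.7674
Sum = 340.0000 + 159.9302 + 52.5814 + 31.8023 + 7.7674 = 592.0814

592.08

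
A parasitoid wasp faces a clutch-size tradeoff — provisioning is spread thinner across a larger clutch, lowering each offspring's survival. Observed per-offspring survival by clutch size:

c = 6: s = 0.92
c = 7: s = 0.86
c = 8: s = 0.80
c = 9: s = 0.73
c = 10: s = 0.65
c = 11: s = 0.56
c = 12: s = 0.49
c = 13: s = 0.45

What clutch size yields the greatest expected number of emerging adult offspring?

9

Expected emerging adult offspring = c × s(c):
  c=6: 6 × 0.92 = 5.520
  c=7: 7 × 0.86 = 6.020
  c=8: 8 × 0.80 = 6.400
  c=9: 9 × 0.73 = 6.570
  c=10: 10 × 0.65 = 6.500
  c=11: 11 × 0.56 = 6.160
  c=12: 12 × 0.49 = 5.880
  c=13: 13 × 0.45 = 5.850
Maximum at c = 9 (6.570 emerging adult offspring).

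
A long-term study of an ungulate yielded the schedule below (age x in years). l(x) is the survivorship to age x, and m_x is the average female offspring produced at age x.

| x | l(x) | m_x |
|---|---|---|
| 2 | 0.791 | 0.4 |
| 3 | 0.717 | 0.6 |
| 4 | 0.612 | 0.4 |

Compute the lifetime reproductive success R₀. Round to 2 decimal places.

R₀ = Σ l(x) m_x:
  age 2: 0.791 × 0.4 = 0.3164
  age 3: 0.717 × 0.6 = 0.4302
  age 4: 0.612 × 0.4 = 0.2448
R₀ = 0.3164 + 0.4302 + 0.2448 = 0.9914

0.99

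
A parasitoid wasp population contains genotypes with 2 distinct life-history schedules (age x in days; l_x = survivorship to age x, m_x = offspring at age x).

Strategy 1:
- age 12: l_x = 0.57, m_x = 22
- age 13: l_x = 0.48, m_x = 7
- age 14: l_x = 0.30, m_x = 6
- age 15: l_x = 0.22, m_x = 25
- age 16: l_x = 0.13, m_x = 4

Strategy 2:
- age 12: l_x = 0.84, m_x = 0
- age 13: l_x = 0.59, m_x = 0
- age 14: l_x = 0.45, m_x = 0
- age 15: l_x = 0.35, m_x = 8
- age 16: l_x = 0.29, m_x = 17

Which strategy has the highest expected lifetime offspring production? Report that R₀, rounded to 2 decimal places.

Strategy 1: R₀ = 0.57×22 + 0.48×7 + 0.30×6 + 0.22×25 + 0.13×4 = 23.7200
Strategy 2: R₀ = 0.84×0 + 0.59×0 + 0.45×0 + 0.35×8 + 0.29×17 = 7.7300
Highest R₀: strategy 1 with 23.7200.

23.72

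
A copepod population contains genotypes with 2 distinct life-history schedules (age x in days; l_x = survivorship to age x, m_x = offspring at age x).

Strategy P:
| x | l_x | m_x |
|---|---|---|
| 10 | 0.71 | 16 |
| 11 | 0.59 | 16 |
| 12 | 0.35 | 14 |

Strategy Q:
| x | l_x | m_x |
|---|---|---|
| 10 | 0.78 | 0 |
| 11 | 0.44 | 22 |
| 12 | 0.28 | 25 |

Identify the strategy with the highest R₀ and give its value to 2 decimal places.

25.70

Strategy P: R₀ = 0.71×16 + 0.59×16 + 0.35×14 = 25.7000
Strategy Q: R₀ = 0.78×0 + 0.44×22 + 0.28×25 = 16.6800
Highest R₀: strategy P with 25.7000.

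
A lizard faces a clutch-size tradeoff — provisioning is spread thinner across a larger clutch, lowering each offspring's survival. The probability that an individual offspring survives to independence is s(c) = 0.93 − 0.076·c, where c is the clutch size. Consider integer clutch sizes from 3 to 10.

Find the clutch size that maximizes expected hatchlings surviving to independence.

Expected hatchlings surviving to independence = c × s(c):
  c=3: 3 × 0.702 = 2.106
  c=4: 4 × 0.626 = 2.504
  c=5: 5 × 0.550 = 2.750
  c=6: 6 × 0.474 = 2.844
  c=7: 7 × 0.398 = 2.786
  c=8: 8 × 0.322 = 2.576
  c=9: 9 × 0.246 = 2.214
  c=10: 10 × 0.170 = 1.700
Maximum at c = 6 (2.844 hatchlings surviving to independence).

6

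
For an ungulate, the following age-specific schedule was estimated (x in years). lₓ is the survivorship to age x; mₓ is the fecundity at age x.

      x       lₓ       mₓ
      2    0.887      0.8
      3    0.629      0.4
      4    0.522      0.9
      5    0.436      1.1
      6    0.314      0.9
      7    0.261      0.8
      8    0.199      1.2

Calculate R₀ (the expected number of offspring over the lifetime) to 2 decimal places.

R₀ = Σ lₓ mₓ:
  age 2: 0.887 × 0.8 = 0.7096
  age 3: 0.629 × 0.4 = 0.2516
  age 4: 0.522 × 0.9 = 0.4698
  age 5: 0.436 × 1.1 = 0.4796
  age 6: 0.314 × 0.9 = 0.2826
  age 7: 0.261 × 0.8 = 0.2088
  age 8: 0.199 × 1.2 = 0.2388
R₀ = 0.7096 + 0.2516 + 0.4698 + 0.4796 + 0.2826 + 0.2088 + 0.2388 = 2.6408

2.64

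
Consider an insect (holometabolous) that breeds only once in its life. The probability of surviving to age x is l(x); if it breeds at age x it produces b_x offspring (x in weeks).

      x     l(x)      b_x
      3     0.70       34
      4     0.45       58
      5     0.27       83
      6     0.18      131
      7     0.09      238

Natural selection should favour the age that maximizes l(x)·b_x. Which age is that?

Expected offspring if breeding at age x = l(x) × b_x:
  age 3: 0.70 × 34 = 23.800
  age 4: 0.45 × 58 = 26.100
  age 5: 0.27 × 83 = 22.410
  age 6: 0.18 × 131 = 23.580
  age 7: 0.09 × 238 = 21.420
Maximum at age 4 (26.100).

4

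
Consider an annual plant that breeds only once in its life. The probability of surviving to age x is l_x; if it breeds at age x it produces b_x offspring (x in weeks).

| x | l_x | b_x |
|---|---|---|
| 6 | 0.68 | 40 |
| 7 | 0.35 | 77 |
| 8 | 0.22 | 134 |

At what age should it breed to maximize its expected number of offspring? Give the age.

8

Expected offspring if breeding at age x = l_x × b_x:
  age 6: 0.68 × 40 = 27.200
  age 7: 0.35 × 77 = 26.950
  age 8: 0.22 × 134 = 29.480
Maximum at age 8 (29.480).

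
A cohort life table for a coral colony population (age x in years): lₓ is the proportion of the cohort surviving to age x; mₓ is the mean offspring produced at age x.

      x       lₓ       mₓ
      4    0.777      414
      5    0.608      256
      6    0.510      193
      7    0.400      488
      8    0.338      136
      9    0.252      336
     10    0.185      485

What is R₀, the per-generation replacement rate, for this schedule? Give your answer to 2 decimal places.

991.32

R₀ = Σ lₓ mₓ:
  age 4: 0.777 × 414 = 321.6780
  age 5: 0.608 × 256 = 155.6480
  age 6: 0.510 × 193 = 98.4300
  age 7: 0.400 × 488 = 195.2000
  age 8: 0.338 × 136 = 45.9680
  age 9: 0.252 × 336 = 84.6720
  age 10: 0.185 × 485 = 89.7250
R₀ = 321.6780 + 155.6480 + 98.4300 + 195.2000 + 45.9680 + 84.6720 + 89.7250 = 991.3210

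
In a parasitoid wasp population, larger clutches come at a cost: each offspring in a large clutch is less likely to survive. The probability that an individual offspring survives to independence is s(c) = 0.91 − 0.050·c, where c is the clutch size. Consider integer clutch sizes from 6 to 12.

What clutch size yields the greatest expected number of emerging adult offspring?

Expected emerging adult offspring = c × s(c):
  c=6: 6 × 0.610 = 3.660
  c=7: 7 × 0.560 = 3.920
  c=8: 8 × 0.510 = 4.080
  c=9: 9 × 0.460 = 4.140
  c=10: 10 × 0.410 = 4.100
  c=11: 11 × 0.360 = 3.960
  c=12: 12 × 0.310 = 3.720
Maximum at c = 9 (4.140 emerging adult offspring).

9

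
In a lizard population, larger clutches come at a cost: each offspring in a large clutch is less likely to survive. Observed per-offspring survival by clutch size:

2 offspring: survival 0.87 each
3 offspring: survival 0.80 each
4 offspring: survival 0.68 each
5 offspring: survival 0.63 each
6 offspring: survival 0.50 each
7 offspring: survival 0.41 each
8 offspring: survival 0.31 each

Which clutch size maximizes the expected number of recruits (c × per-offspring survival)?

Expected recruits = c × s(c):
  c=2: 2 × 0.87 = 1.740
  c=3: 3 × 0.80 = 2.400
  c=4: 4 × 0.68 = 2.720
  c=5: 5 × 0.63 = 3.150
  c=6: 6 × 0.50 = 3.000
  c=7: 7 × 0.41 = 2.870
  c=8: 8 × 0.31 = 2.480
Maximum at c = 5 (3.150 recruits).

5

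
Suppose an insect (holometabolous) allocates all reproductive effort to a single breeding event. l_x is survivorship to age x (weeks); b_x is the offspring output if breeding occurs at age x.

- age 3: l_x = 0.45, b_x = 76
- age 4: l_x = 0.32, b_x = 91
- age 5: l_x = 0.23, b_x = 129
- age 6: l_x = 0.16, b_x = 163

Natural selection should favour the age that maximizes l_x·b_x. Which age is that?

Expected offspring if breeding at age x = l_x × b_x:
  age 3: 0.45 × 76 = 34.200
  age 4: 0.32 × 91 = 29.120
  age 5: 0.23 × 129 = 29.670
  age 6: 0.16 × 163 = 26.080
Maximum at age 3 (34.200).

3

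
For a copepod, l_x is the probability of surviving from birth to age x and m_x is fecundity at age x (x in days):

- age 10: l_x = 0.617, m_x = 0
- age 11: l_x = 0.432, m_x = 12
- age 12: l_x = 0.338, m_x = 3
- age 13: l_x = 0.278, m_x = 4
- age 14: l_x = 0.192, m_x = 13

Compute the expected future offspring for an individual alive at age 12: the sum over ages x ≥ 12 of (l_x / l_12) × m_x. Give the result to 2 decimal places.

13.67

l_12 = 0.338. Conditional survival from age 12 to x is l_x / l_12.
  x=12: (0.338/0.338) × 3 = 3.0000
  x=13: (0.278/0.338) × 4 = 3.2899
  x=14: (0.192/0.338) × 13 = 7.3846
Sum = 3.0000 + 3.2899 + 7.3846 = 13.6746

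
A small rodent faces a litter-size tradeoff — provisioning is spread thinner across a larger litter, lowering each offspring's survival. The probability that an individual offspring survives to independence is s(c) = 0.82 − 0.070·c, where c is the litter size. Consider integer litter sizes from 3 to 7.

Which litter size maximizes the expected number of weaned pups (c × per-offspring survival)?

6

Expected weaned pups = c × s(c):
  c=3: 3 × 0.610 = 1.830
  c=4: 4 × 0.540 = 2.160
  c=5: 5 × 0.470 = 2.350
  c=6: 6 × 0.400 = 2.400
  c=7: 7 × 0.330 = 2.310
Maximum at c = 6 (2.400 weaned pups).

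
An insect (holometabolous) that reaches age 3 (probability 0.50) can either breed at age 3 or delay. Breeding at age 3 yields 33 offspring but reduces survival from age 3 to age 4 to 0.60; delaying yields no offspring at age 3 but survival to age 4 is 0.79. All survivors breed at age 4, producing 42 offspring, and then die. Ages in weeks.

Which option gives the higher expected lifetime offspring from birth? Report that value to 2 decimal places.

breed at age 3: R₀ = 0.50 × (33 + 0.60 × 42) = 0.50 × 58.2000 = 29.1000
delay to age 4: R₀ = 0.50 × (0.79 × 42) = 0.50 × 33.1800 = 16.5900
Higher: breed at age 3 (29.1000).

29.10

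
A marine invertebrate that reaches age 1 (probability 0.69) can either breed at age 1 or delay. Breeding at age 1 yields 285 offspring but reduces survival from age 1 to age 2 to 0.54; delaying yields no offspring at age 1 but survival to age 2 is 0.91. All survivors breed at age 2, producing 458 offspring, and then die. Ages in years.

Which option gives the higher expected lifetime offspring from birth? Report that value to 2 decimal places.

breed at age 1: R₀ = 0.69 × (285 + 0.54 × 458) = 0.69 × 532.3200 = 367.3008
delay to age 2: R₀ = 0.69 × (0.91 × 458) = 0.69 × 416.7800 = 287.5782
Higher: breed at age 1 (367.3008).

367.30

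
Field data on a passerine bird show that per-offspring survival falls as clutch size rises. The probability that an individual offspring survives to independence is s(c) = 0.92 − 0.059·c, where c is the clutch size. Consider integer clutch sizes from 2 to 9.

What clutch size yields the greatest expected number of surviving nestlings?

Expected surviving nestlings = c × s(c):
  c=2: 2 × 0.802 = 1.604
  c=3: 3 × 0.743 = 2.229
  c=4: 4 × 0.684 = 2.736
  c=5: 5 × 0.625 = 3.125
  c=6: 6 × 0.566 = 3.396
  c=7: 7 × 0.507 = 3.549
  c=8: 8 × 0.448 = 3.584
  c=9: 9 × 0.389 = 3.501
Maximum at c = 8 (3.584 surviving nestlings).

8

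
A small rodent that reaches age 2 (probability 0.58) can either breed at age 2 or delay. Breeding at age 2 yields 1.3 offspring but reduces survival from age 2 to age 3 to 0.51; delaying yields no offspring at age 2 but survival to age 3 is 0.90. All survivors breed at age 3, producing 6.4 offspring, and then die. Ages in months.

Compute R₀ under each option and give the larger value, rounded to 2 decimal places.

3.34

breed at age 2: R₀ = 0.58 × (1.3 + 0.51 × 6.4) = 0.58 × 4.5640 = 2.6471
delay to age 3: R₀ = 0.58 × (0.90 × 6.4) = 0.58 × 5.7600 = 3.3408
Higher: delay to age 3 (3.3408).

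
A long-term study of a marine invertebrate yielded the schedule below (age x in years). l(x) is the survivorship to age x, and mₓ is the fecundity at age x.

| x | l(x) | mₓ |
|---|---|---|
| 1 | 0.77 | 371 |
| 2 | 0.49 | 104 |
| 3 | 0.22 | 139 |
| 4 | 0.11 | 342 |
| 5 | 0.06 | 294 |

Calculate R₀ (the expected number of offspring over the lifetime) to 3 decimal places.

R₀ = Σ l(x) mₓ:
  age 1: 0.77 × 371 = 285.6700
  age 2: 0.49 × 104 = 50.9600
  age 3: 0.22 × 139 = 30.5800
  age 4: 0.11 × 342 = 37.6200
  age 5: 0.06 × 294 = 17.6400
R₀ = 285.6700 + 50.9600 + 30.5800 + 37.6200 + 17.6400 = 422.4700

422.470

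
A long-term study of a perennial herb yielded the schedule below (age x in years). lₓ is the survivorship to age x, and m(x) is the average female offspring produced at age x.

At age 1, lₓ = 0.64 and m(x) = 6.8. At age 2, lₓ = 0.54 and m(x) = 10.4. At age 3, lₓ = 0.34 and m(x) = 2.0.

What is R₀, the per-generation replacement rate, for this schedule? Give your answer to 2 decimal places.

10.65

R₀ = Σ lₓ m(x):
  age 1: 0.64 × 6.8 = 4.3520
  age 2: 0.54 × 10.4 = 5.6160
  age 3: 0.34 × 2.0 = 0.6800
R₀ = 4.3520 + 5.6160 + 0.6800 = 10.6480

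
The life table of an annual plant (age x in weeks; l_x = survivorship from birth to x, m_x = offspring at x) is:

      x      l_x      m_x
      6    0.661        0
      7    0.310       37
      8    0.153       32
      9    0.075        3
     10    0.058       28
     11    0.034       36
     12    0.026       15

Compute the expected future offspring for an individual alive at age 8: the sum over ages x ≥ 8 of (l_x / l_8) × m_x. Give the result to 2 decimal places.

54.63

l_8 = 0.153. Conditional survival from age 8 to x is l_x / l_8.
  x=8: (0.153/0.153) × 32 = 32.0000
  x=9: (0.075/0.153) × 3 = 1.4706
  x=10: (0.058/0.153) × 28 = 10.6144
  x=11: (0.034/0.153) × 36 = 8.0000
  x=12: (0.026/0.153) × 15 = 2.5490
Sum = 32.0000 + 1.4706 + 10.6144 + 8.0000 + 2.5490 = 54.6340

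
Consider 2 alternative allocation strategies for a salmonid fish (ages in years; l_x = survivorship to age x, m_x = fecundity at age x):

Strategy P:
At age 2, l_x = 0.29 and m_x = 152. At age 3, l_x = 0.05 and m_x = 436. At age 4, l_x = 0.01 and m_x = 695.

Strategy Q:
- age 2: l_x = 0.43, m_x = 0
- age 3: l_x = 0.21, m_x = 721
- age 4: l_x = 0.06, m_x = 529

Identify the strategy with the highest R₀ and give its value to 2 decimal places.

Strategy P: R₀ = 0.29×152 + 0.05×436 + 0.01×695 = 72.8300
Strategy Q: R₀ = 0.43×0 + 0.21×721 + 0.06×529 = 183.1500
Highest R₀: strategy Q with 183.1500.

183.15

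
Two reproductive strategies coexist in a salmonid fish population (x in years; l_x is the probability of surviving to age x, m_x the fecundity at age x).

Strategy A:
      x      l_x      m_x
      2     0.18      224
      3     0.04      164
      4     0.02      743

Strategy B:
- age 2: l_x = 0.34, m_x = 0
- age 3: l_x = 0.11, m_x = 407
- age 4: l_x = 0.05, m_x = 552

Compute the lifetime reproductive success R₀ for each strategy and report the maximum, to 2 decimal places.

72.37

Strategy A: R₀ = 0.18×224 + 0.04×164 + 0.02×743 = 61.7400
Strategy B: R₀ = 0.34×0 + 0.11×407 + 0.05×552 = 72.3700
Highest R₀: strategy B with 72.3700.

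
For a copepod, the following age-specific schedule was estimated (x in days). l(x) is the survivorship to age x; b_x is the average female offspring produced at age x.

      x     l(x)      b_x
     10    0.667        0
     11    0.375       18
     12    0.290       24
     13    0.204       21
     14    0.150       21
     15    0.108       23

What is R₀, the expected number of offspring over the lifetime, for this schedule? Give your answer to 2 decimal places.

23.63

R₀ = Σ l(x) b_x:
  age 10: 0.667 × 0 = 0.0000
  age 11: 0.375 × 18 = 6.7500
  age 12: 0.290 × 24 = 6.9600
  age 13: 0.204 × 21 = 4.2840
  age 14: 0.150 × 21 = 3.1500
  age 15: 0.108 × 23 = 2.4840
R₀ = 0.0000 + 6.7500 + 6.9600 + 4.2840 + 3.1500 + 2.4840 = 23.6280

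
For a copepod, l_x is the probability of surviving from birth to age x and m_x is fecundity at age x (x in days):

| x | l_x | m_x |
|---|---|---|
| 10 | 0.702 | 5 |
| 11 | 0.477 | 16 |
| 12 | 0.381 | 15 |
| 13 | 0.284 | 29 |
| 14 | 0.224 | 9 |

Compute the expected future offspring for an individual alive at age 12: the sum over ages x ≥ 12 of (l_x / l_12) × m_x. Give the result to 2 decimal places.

41.91

l_12 = 0.381. Conditional survival from age 12 to x is l_x / l_12.
  x=12: (0.381/0.381) × 15 = 15.0000
  x=13: (0.284/0.381) × 29 = 21.6168
  x=14: (0.224/0.381) × 9 = 5.2913
Sum = 15.0000 + 21.6168 + 5.2913 = 41.9081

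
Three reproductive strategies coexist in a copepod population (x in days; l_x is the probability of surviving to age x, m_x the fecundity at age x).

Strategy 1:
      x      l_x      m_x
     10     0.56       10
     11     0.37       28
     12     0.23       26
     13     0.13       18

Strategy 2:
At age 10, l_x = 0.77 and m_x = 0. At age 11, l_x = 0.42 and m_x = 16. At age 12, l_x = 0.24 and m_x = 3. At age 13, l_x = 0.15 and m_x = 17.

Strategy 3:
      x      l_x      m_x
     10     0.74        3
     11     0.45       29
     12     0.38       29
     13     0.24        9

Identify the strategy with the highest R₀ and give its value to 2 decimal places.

Strategy 1: R₀ = 0.56×10 + 0.37×28 + 0.23×26 + 0.13×18 = 24.2800
Strategy 2: R₀ = 0.77×0 + 0.42×16 + 0.24×3 + 0.15×17 = 9.9900
Strategy 3: R₀ = 0.74×3 + 0.45×29 + 0.38×29 + 0.24×9 = 28.4500
Highest R₀: strategy 3 with 28.4500.

28.45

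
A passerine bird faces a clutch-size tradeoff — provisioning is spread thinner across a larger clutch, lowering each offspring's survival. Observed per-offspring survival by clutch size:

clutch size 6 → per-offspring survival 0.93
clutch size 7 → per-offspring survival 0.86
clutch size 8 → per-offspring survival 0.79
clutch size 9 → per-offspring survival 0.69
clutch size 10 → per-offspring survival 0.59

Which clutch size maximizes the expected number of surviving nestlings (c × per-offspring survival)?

Expected surviving nestlings = c × s(c):
  c=6: 6 × 0.93 = 5.580
  c=7: 7 × 0.86 = 6.020
  c=8: 8 × 0.79 = 6.320
  c=9: 9 × 0.69 = 6.210
  c=10: 10 × 0.59 = 5.900
Maximum at c = 8 (6.320 surviving nestlings).

8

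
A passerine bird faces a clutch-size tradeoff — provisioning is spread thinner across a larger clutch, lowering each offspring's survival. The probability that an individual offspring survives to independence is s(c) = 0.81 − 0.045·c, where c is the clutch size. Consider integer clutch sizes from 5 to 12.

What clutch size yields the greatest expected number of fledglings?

Expected fledglings = c × s(c):
  c=5: 5 × 0.585 = 2.925
  c=6: 6 × 0.540 = 3.240
  c=7: 7 × 0.495 = 3.465
  c=8: 8 × 0.450 = 3.600
  c=9: 9 × 0.405 = 3.645
  c=10: 10 × 0.360 = 3.600
  c=11: 11 × 0.315 = 3.465
  c=12: 12 × 0.270 = 3.240
Maximum at c = 9 (3.645 fledglings).

9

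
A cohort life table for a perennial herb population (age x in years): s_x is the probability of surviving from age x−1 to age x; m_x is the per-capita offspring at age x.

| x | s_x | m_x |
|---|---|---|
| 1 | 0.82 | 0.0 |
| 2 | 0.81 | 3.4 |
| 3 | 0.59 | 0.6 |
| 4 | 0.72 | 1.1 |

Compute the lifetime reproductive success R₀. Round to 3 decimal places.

2.804

Survivorship from birth: l_x = s_1·s_2·…·s_x.
  l_1 = 0.82000
  l_2 = 0.66420
  l_3 = 0.39188
  l_4 = 0.28215
R₀ = Σ l_x m_x:
  age 1: 0.82000 × 0.0 = 0.0000
  age 2: 0.66420 × 3.4 = 2.2583
  age 3: 0.39188 × 0.6 = 0.2351
  age 4: 0.28215 × 1.1 = 0.3104
R₀ = 0.0000 + 2.2583 + 0.2351 + 0.3104 = 2.8038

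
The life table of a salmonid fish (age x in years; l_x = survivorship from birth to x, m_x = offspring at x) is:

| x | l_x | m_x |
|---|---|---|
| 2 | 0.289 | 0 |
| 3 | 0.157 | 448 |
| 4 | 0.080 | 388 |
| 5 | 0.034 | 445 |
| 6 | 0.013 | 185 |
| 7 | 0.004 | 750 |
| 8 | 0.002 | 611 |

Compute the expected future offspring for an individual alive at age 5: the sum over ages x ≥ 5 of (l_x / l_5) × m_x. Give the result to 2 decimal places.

639.91

l_5 = 0.034. Conditional survival from age 5 to x is l_x / l_5.
  x=5: (0.034/0.034) × 445 = 445.0000
  x=6: (0.013/0.034) × 185 = 70.7353
  x=7: (0.004/0.034) × 750 = 88.2353
  x=8: (0.002/0.034) × 611 = 35.9412
Sum = 445.0000 + 70.7353 + 88.2353 + 35.9412 = 639.9118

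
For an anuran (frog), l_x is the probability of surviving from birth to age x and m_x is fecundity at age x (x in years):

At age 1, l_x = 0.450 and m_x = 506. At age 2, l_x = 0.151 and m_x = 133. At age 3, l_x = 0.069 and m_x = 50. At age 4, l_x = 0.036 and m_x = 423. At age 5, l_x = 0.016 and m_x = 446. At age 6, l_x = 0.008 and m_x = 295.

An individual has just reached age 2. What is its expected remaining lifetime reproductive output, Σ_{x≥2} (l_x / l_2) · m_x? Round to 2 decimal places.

l_2 = 0.151. Conditional survival from age 2 to x is l_x / l_2.
  x=2: (0.151/0.151) × 133 = 133.0000
  x=3: (0.069/0.151) × 50 = 22.8477
  x=4: (0.036/0.151) × 423 = 100.8477
  x=5: (0.016/0.151) × 446 = 47.2583
  x=6: (0.008/0.151) × 295 = 15.6291
Sum = 133.0000 + 22.8477 + 100.8477 + 47.2583 + 15.6291 = 319.5828

319.58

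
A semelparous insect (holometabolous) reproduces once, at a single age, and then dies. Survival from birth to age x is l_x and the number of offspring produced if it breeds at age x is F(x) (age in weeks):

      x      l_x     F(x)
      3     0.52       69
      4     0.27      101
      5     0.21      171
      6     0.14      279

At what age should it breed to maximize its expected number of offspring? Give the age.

6

Expected offspring if breeding at age x = l_x × F(x):
  age 3: 0.52 × 69 = 35.880
  age 4: 0.27 × 101 = 27.270
  age 5: 0.21 × 171 = 35.910
  age 6: 0.14 × 279 = 39.060
Maximum at age 6 (39.060).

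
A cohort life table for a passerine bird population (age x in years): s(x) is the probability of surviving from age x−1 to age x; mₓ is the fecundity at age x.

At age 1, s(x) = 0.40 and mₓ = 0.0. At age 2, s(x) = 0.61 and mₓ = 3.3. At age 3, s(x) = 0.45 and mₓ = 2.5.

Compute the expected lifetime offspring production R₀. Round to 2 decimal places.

1.08

Survivorship from birth: l_x = s_1·s_2·…·s_x.
  l_1 = 0.40000
  l_2 = 0.24400
  l_3 = 0.10980
R₀ = Σ l_x mₓ:
  age 1: 0.40000 × 0.0 = 0.0000
  age 2: 0.24400 × 3.3 = 0.8052
  age 3: 0.10980 × 2.5 = 0.2745
R₀ = 0.0000 + 0.8052 + 0.2745 = 1.0797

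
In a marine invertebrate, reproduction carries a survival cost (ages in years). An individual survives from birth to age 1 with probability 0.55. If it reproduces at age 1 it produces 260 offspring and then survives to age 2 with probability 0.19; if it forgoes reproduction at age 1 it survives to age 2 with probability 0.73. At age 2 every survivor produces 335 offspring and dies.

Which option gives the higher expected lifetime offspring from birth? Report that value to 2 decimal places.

178.01

breed at age 1: R₀ = 0.55 × (260 + 0.19 × 335) = 0.55 × 323.6500 = 178.0075
delay to age 2: R₀ = 0.55 × (0.73 × 335) = 0.55 × 244.5500 = 134.5025
Higher: breed at age 1 (178.0075).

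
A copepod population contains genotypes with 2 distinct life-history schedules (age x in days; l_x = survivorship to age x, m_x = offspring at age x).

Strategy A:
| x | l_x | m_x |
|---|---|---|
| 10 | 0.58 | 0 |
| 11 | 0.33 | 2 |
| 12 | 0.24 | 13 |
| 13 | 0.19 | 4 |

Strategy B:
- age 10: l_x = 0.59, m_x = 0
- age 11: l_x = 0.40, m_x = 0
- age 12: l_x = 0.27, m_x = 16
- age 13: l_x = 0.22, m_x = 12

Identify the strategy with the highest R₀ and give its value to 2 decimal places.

6.96

Strategy A: R₀ = 0.58×0 + 0.33×2 + 0.24×13 + 0.19×4 = 4.5400
Strategy B: R₀ = 0.59×0 + 0.40×0 + 0.27×16 + 0.22×12 = 6.9600
Highest R₀: strategy B with 6.9600.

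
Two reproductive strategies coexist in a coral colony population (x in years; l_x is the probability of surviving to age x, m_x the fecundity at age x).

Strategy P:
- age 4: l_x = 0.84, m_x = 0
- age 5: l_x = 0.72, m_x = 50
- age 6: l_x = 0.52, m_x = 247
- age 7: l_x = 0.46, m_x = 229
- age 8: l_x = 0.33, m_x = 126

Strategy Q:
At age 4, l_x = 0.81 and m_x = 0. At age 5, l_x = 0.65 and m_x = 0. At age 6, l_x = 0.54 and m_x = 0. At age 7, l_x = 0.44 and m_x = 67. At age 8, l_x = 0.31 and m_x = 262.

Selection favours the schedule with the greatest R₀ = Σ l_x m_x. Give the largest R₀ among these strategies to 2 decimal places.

Strategy P: R₀ = 0.84×0 + 0.72×50 + 0.52×247 + 0.46×229 + 0.33×126 = 311.3600
Strategy Q: R₀ = 0.81×0 + 0.65×0 + 0.54×0 + 0.44×67 + 0.31×262 = 110.7000
Highest R₀: strategy P with 311.3600.

311.36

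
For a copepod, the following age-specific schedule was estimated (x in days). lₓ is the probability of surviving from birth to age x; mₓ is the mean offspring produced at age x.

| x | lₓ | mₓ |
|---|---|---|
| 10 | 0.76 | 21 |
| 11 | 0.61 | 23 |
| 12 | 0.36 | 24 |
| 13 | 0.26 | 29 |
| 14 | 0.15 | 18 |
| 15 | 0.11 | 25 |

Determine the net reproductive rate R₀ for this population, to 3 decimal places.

51.620

R₀ = Σ lₓ mₓ:
  age 10: 0.76 × 21 = 15.9600
  age 11: 0.61 × 23 = 14.0300
  age 12: 0.36 × 24 = 8.6400
  age 13: 0.26 × 29 = 7.5400
  age 14: 0.15 × 18 = 2.7000
  age 15: 0.11 × 25 = 2.7500
R₀ = 15.9600 + 14.0300 + 8.6400 + 7.5400 + 2.7000 + 2.7500 = 51.6200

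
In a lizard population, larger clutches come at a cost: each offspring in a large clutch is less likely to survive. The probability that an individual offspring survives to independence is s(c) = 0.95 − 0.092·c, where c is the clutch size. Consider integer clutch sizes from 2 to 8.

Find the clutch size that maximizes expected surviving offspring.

Expected surviving offspring = c × s(c):
  c=2: 2 × 0.766 = 1.532
  c=3: 3 × 0.674 = 2.022
  c=4: 4 × 0.582 = 2.328
  c=5: 5 × 0.490 = 2.450
  c=6: 6 × 0.398 = 2.388
  c=7: 7 × 0.306 = 2.142
  c=8: 8 × 0.214 = 1.712
Maximum at c = 5 (2.450 surviving offspring).

5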